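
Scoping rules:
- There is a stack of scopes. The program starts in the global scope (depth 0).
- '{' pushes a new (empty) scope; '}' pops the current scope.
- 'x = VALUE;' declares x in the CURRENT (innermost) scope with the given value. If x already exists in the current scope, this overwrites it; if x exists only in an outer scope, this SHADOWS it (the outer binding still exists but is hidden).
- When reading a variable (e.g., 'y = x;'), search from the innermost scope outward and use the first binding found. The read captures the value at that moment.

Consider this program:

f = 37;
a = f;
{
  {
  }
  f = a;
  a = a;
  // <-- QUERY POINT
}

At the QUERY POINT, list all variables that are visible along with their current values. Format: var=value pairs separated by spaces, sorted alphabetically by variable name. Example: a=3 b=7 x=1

Answer: a=37 f=37

Derivation:
Step 1: declare f=37 at depth 0
Step 2: declare a=(read f)=37 at depth 0
Step 3: enter scope (depth=1)
Step 4: enter scope (depth=2)
Step 5: exit scope (depth=1)
Step 6: declare f=(read a)=37 at depth 1
Step 7: declare a=(read a)=37 at depth 1
Visible at query point: a=37 f=37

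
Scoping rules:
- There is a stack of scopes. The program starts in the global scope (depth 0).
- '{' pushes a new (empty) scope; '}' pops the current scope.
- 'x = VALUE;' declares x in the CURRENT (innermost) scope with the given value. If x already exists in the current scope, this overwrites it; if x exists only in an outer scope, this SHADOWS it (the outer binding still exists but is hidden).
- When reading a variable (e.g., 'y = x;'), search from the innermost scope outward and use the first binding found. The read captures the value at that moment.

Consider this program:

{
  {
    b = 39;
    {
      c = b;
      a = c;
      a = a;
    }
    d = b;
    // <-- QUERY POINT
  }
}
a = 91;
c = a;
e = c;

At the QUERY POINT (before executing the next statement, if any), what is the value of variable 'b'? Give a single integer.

Step 1: enter scope (depth=1)
Step 2: enter scope (depth=2)
Step 3: declare b=39 at depth 2
Step 4: enter scope (depth=3)
Step 5: declare c=(read b)=39 at depth 3
Step 6: declare a=(read c)=39 at depth 3
Step 7: declare a=(read a)=39 at depth 3
Step 8: exit scope (depth=2)
Step 9: declare d=(read b)=39 at depth 2
Visible at query point: b=39 d=39

Answer: 39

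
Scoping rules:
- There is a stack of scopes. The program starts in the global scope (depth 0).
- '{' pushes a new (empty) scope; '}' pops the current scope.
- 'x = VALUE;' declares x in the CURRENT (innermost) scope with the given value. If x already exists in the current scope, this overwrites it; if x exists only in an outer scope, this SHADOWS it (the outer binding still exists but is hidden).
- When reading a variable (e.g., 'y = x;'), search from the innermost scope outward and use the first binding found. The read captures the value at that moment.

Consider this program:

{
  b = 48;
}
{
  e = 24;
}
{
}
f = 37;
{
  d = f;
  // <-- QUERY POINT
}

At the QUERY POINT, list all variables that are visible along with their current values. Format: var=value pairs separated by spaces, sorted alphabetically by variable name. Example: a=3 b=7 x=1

Answer: d=37 f=37

Derivation:
Step 1: enter scope (depth=1)
Step 2: declare b=48 at depth 1
Step 3: exit scope (depth=0)
Step 4: enter scope (depth=1)
Step 5: declare e=24 at depth 1
Step 6: exit scope (depth=0)
Step 7: enter scope (depth=1)
Step 8: exit scope (depth=0)
Step 9: declare f=37 at depth 0
Step 10: enter scope (depth=1)
Step 11: declare d=(read f)=37 at depth 1
Visible at query point: d=37 f=37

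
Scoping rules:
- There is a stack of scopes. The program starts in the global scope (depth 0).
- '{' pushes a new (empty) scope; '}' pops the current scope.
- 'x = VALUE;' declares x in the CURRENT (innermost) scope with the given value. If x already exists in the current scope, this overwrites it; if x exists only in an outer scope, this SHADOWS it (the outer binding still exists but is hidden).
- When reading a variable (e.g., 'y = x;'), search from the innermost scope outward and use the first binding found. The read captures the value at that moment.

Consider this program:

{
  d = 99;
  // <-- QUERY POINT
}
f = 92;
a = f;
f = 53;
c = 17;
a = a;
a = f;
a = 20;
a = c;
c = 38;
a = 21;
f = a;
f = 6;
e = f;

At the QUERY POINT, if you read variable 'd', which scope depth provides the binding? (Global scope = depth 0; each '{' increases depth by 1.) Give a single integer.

Answer: 1

Derivation:
Step 1: enter scope (depth=1)
Step 2: declare d=99 at depth 1
Visible at query point: d=99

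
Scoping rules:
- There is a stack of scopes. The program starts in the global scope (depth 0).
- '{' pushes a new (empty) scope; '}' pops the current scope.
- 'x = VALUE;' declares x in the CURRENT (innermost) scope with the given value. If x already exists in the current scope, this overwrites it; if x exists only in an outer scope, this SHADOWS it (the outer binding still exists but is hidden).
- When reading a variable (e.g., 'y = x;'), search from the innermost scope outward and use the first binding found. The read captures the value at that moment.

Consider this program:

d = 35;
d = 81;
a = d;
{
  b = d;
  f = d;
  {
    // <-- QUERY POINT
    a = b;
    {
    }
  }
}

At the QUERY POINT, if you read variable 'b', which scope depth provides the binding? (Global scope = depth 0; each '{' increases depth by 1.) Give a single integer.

Answer: 1

Derivation:
Step 1: declare d=35 at depth 0
Step 2: declare d=81 at depth 0
Step 3: declare a=(read d)=81 at depth 0
Step 4: enter scope (depth=1)
Step 5: declare b=(read d)=81 at depth 1
Step 6: declare f=(read d)=81 at depth 1
Step 7: enter scope (depth=2)
Visible at query point: a=81 b=81 d=81 f=81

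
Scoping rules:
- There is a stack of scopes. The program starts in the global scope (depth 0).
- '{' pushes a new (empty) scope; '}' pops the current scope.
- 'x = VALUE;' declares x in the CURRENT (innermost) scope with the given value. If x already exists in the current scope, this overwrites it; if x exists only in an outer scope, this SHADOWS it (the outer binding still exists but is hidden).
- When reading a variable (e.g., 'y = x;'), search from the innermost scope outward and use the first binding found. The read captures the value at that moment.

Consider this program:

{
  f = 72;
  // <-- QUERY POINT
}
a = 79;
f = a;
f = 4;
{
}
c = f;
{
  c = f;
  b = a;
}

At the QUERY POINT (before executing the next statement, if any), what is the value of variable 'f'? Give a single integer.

Step 1: enter scope (depth=1)
Step 2: declare f=72 at depth 1
Visible at query point: f=72

Answer: 72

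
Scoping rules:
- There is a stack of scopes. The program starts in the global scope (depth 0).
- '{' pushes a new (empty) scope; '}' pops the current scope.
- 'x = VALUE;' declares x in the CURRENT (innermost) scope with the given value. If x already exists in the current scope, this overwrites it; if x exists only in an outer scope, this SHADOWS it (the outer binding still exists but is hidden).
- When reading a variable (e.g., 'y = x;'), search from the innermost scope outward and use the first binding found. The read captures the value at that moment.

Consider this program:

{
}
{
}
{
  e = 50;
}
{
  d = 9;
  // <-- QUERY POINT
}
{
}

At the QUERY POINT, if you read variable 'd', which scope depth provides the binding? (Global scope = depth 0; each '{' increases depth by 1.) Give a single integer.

Answer: 1

Derivation:
Step 1: enter scope (depth=1)
Step 2: exit scope (depth=0)
Step 3: enter scope (depth=1)
Step 4: exit scope (depth=0)
Step 5: enter scope (depth=1)
Step 6: declare e=50 at depth 1
Step 7: exit scope (depth=0)
Step 8: enter scope (depth=1)
Step 9: declare d=9 at depth 1
Visible at query point: d=9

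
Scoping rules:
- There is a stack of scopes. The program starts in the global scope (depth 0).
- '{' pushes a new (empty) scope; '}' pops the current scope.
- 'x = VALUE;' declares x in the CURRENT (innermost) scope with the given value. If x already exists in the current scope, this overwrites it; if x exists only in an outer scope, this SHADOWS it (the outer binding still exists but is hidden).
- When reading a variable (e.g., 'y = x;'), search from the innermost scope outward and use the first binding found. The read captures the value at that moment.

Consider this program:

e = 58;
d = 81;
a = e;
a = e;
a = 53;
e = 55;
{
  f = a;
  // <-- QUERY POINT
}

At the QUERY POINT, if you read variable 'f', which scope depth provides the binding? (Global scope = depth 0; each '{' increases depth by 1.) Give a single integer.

Answer: 1

Derivation:
Step 1: declare e=58 at depth 0
Step 2: declare d=81 at depth 0
Step 3: declare a=(read e)=58 at depth 0
Step 4: declare a=(read e)=58 at depth 0
Step 5: declare a=53 at depth 0
Step 6: declare e=55 at depth 0
Step 7: enter scope (depth=1)
Step 8: declare f=(read a)=53 at depth 1
Visible at query point: a=53 d=81 e=55 f=53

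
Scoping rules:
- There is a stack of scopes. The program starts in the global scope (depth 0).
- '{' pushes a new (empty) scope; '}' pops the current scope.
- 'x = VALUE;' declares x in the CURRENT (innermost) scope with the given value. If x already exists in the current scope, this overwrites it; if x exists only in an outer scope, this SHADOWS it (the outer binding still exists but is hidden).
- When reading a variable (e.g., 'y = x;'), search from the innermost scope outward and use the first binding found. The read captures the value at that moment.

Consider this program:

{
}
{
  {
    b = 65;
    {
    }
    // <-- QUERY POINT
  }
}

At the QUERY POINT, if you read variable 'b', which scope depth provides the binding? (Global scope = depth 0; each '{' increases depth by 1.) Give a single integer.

Step 1: enter scope (depth=1)
Step 2: exit scope (depth=0)
Step 3: enter scope (depth=1)
Step 4: enter scope (depth=2)
Step 5: declare b=65 at depth 2
Step 6: enter scope (depth=3)
Step 7: exit scope (depth=2)
Visible at query point: b=65

Answer: 2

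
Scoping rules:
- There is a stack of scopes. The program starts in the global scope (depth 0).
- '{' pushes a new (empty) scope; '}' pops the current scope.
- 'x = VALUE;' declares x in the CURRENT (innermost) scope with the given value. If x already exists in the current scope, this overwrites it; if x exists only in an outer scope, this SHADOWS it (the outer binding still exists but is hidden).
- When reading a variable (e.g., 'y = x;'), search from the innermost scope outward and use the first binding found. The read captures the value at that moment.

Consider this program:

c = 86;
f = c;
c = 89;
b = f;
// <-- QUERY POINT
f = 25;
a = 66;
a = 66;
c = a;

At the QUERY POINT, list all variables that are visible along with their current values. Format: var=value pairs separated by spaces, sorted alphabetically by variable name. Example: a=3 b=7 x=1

Step 1: declare c=86 at depth 0
Step 2: declare f=(read c)=86 at depth 0
Step 3: declare c=89 at depth 0
Step 4: declare b=(read f)=86 at depth 0
Visible at query point: b=86 c=89 f=86

Answer: b=86 c=89 f=86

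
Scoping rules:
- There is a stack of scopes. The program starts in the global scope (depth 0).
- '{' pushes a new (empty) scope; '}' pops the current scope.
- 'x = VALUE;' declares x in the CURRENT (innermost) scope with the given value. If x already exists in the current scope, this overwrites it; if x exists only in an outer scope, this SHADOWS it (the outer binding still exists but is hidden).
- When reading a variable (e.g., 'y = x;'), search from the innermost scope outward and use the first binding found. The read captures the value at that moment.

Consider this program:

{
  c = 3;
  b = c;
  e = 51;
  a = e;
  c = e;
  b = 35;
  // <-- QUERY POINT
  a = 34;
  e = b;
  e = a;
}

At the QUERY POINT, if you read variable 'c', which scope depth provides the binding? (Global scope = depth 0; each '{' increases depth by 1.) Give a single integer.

Answer: 1

Derivation:
Step 1: enter scope (depth=1)
Step 2: declare c=3 at depth 1
Step 3: declare b=(read c)=3 at depth 1
Step 4: declare e=51 at depth 1
Step 5: declare a=(read e)=51 at depth 1
Step 6: declare c=(read e)=51 at depth 1
Step 7: declare b=35 at depth 1
Visible at query point: a=51 b=35 c=51 e=51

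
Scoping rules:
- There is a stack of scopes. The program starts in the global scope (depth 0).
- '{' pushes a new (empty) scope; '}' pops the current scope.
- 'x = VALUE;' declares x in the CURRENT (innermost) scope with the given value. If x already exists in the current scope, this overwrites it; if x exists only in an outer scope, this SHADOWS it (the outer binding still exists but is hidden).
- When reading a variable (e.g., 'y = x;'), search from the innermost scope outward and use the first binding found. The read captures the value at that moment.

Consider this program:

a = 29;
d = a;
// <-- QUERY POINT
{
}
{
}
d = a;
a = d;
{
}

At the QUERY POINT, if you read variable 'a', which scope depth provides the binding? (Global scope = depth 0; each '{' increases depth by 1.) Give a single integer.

Answer: 0

Derivation:
Step 1: declare a=29 at depth 0
Step 2: declare d=(read a)=29 at depth 0
Visible at query point: a=29 d=29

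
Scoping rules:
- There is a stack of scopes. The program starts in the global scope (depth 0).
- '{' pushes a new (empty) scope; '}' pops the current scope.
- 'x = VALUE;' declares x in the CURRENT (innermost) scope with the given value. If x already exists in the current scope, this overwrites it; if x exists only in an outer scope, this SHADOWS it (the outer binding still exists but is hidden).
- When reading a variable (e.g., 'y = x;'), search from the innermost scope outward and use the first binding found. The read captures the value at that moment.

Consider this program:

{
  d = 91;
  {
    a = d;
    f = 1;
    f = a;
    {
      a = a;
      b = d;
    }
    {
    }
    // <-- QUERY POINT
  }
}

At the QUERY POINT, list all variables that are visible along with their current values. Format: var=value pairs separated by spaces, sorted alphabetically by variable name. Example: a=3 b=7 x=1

Answer: a=91 d=91 f=91

Derivation:
Step 1: enter scope (depth=1)
Step 2: declare d=91 at depth 1
Step 3: enter scope (depth=2)
Step 4: declare a=(read d)=91 at depth 2
Step 5: declare f=1 at depth 2
Step 6: declare f=(read a)=91 at depth 2
Step 7: enter scope (depth=3)
Step 8: declare a=(read a)=91 at depth 3
Step 9: declare b=(read d)=91 at depth 3
Step 10: exit scope (depth=2)
Step 11: enter scope (depth=3)
Step 12: exit scope (depth=2)
Visible at query point: a=91 d=91 f=91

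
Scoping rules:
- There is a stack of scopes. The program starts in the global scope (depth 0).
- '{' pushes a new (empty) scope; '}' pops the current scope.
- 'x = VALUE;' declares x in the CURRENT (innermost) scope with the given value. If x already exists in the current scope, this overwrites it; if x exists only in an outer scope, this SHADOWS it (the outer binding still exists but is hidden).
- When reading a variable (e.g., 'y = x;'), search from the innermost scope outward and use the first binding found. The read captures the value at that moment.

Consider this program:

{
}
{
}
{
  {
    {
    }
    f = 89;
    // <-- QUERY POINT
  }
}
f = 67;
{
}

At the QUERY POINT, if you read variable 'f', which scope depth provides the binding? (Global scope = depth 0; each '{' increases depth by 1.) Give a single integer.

Step 1: enter scope (depth=1)
Step 2: exit scope (depth=0)
Step 3: enter scope (depth=1)
Step 4: exit scope (depth=0)
Step 5: enter scope (depth=1)
Step 6: enter scope (depth=2)
Step 7: enter scope (depth=3)
Step 8: exit scope (depth=2)
Step 9: declare f=89 at depth 2
Visible at query point: f=89

Answer: 2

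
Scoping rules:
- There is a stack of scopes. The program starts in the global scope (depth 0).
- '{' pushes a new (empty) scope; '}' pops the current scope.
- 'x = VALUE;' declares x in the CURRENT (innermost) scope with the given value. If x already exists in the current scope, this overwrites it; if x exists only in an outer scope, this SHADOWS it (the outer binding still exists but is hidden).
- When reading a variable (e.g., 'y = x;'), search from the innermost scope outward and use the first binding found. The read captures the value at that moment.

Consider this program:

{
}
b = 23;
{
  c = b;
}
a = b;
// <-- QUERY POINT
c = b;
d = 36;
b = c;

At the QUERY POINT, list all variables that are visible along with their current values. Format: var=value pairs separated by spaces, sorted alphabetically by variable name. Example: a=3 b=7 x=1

Step 1: enter scope (depth=1)
Step 2: exit scope (depth=0)
Step 3: declare b=23 at depth 0
Step 4: enter scope (depth=1)
Step 5: declare c=(read b)=23 at depth 1
Step 6: exit scope (depth=0)
Step 7: declare a=(read b)=23 at depth 0
Visible at query point: a=23 b=23

Answer: a=23 b=23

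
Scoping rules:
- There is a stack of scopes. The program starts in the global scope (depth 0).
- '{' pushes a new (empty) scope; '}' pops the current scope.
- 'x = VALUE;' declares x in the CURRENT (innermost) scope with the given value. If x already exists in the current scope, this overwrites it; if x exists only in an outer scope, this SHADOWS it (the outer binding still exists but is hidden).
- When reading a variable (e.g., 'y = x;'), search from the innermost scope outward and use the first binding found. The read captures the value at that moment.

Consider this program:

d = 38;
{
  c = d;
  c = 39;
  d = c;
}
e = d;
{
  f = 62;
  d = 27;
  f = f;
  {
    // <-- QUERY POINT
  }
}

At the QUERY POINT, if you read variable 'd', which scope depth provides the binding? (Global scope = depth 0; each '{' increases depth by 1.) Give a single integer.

Step 1: declare d=38 at depth 0
Step 2: enter scope (depth=1)
Step 3: declare c=(read d)=38 at depth 1
Step 4: declare c=39 at depth 1
Step 5: declare d=(read c)=39 at depth 1
Step 6: exit scope (depth=0)
Step 7: declare e=(read d)=38 at depth 0
Step 8: enter scope (depth=1)
Step 9: declare f=62 at depth 1
Step 10: declare d=27 at depth 1
Step 11: declare f=(read f)=62 at depth 1
Step 12: enter scope (depth=2)
Visible at query point: d=27 e=38 f=62

Answer: 1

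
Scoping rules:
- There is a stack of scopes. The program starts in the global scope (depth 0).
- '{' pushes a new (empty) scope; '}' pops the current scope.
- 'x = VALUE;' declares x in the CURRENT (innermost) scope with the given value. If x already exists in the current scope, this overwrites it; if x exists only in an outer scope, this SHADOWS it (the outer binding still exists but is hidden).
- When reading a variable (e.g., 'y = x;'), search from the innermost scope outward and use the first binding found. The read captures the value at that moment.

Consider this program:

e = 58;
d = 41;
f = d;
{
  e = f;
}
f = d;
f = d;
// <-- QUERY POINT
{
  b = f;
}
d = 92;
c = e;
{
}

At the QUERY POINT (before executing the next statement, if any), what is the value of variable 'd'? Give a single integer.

Answer: 41

Derivation:
Step 1: declare e=58 at depth 0
Step 2: declare d=41 at depth 0
Step 3: declare f=(read d)=41 at depth 0
Step 4: enter scope (depth=1)
Step 5: declare e=(read f)=41 at depth 1
Step 6: exit scope (depth=0)
Step 7: declare f=(read d)=41 at depth 0
Step 8: declare f=(read d)=41 at depth 0
Visible at query point: d=41 e=58 f=41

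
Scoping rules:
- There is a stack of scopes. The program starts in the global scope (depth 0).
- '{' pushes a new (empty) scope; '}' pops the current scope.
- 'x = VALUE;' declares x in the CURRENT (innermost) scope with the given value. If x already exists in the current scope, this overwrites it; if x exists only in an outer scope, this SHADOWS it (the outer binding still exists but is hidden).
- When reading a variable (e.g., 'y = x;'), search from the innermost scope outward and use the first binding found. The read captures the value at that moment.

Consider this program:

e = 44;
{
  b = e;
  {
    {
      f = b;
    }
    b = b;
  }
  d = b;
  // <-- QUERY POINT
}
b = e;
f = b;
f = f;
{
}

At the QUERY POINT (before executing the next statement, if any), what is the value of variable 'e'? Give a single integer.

Answer: 44

Derivation:
Step 1: declare e=44 at depth 0
Step 2: enter scope (depth=1)
Step 3: declare b=(read e)=44 at depth 1
Step 4: enter scope (depth=2)
Step 5: enter scope (depth=3)
Step 6: declare f=(read b)=44 at depth 3
Step 7: exit scope (depth=2)
Step 8: declare b=(read b)=44 at depth 2
Step 9: exit scope (depth=1)
Step 10: declare d=(read b)=44 at depth 1
Visible at query point: b=44 d=44 e=44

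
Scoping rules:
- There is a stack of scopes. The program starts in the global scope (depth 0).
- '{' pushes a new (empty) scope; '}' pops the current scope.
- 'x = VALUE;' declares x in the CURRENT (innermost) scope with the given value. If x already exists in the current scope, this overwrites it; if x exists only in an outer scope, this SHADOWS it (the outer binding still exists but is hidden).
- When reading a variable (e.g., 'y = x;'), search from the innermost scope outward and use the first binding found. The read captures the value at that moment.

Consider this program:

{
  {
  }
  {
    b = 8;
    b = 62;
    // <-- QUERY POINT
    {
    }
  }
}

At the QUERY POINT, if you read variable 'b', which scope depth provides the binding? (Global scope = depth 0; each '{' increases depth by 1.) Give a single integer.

Step 1: enter scope (depth=1)
Step 2: enter scope (depth=2)
Step 3: exit scope (depth=1)
Step 4: enter scope (depth=2)
Step 5: declare b=8 at depth 2
Step 6: declare b=62 at depth 2
Visible at query point: b=62

Answer: 2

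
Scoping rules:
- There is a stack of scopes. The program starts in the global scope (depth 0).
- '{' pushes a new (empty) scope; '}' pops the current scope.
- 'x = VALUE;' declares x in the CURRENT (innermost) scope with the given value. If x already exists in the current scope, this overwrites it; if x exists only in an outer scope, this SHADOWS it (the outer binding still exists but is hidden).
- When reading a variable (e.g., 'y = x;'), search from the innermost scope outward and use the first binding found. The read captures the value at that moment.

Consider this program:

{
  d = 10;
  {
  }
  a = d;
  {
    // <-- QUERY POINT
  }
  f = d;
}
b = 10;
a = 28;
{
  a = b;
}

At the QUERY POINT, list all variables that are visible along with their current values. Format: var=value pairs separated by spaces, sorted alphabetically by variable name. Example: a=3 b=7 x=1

Step 1: enter scope (depth=1)
Step 2: declare d=10 at depth 1
Step 3: enter scope (depth=2)
Step 4: exit scope (depth=1)
Step 5: declare a=(read d)=10 at depth 1
Step 6: enter scope (depth=2)
Visible at query point: a=10 d=10

Answer: a=10 d=10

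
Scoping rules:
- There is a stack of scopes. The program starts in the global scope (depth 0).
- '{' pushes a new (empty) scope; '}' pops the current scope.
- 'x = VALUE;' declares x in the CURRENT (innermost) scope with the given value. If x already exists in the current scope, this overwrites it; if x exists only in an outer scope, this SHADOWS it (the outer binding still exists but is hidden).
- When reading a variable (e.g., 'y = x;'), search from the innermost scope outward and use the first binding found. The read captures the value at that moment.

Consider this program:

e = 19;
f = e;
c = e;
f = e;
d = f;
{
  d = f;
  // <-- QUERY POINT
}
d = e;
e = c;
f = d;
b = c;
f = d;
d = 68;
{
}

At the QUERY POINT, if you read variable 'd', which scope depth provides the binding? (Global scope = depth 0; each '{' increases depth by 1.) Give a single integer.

Answer: 1

Derivation:
Step 1: declare e=19 at depth 0
Step 2: declare f=(read e)=19 at depth 0
Step 3: declare c=(read e)=19 at depth 0
Step 4: declare f=(read e)=19 at depth 0
Step 5: declare d=(read f)=19 at depth 0
Step 6: enter scope (depth=1)
Step 7: declare d=(read f)=19 at depth 1
Visible at query point: c=19 d=19 e=19 f=19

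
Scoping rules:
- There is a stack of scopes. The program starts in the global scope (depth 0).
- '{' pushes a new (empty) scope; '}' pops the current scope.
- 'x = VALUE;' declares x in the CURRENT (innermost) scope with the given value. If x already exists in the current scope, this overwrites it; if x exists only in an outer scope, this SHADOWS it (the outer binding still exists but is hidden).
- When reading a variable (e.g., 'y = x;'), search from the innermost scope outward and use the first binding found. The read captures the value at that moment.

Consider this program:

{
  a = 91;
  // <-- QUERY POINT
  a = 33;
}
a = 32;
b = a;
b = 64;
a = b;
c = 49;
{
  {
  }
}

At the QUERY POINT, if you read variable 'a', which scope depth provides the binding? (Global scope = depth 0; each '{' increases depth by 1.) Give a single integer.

Step 1: enter scope (depth=1)
Step 2: declare a=91 at depth 1
Visible at query point: a=91

Answer: 1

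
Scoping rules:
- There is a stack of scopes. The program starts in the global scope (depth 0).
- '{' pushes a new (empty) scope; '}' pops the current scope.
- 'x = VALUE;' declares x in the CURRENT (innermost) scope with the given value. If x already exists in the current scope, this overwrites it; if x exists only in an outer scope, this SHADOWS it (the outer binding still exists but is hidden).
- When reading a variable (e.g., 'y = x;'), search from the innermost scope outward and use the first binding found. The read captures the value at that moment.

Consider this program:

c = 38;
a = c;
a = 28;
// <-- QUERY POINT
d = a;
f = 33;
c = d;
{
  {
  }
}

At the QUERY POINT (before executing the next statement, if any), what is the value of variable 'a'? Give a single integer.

Step 1: declare c=38 at depth 0
Step 2: declare a=(read c)=38 at depth 0
Step 3: declare a=28 at depth 0
Visible at query point: a=28 c=38

Answer: 28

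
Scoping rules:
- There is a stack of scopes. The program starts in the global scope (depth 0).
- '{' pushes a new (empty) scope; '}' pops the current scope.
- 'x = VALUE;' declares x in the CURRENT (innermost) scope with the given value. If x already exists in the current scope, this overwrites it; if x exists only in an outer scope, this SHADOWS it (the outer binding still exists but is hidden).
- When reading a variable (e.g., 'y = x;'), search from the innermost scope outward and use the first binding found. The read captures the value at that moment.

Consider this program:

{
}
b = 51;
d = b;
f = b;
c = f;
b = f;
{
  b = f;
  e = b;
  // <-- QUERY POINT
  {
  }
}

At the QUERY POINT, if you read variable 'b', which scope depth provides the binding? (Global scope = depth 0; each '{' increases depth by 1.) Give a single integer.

Answer: 1

Derivation:
Step 1: enter scope (depth=1)
Step 2: exit scope (depth=0)
Step 3: declare b=51 at depth 0
Step 4: declare d=(read b)=51 at depth 0
Step 5: declare f=(read b)=51 at depth 0
Step 6: declare c=(read f)=51 at depth 0
Step 7: declare b=(read f)=51 at depth 0
Step 8: enter scope (depth=1)
Step 9: declare b=(read f)=51 at depth 1
Step 10: declare e=(read b)=51 at depth 1
Visible at query point: b=51 c=51 d=51 e=51 f=51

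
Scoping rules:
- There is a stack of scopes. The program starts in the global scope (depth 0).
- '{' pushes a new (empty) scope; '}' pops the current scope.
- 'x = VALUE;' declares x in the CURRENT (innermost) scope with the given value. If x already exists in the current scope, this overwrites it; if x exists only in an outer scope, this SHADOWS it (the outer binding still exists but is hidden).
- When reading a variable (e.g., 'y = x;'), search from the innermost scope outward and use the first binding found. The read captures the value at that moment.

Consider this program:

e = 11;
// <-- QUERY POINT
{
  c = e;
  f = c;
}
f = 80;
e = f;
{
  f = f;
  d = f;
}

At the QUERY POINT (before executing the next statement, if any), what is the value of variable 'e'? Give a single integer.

Step 1: declare e=11 at depth 0
Visible at query point: e=11

Answer: 11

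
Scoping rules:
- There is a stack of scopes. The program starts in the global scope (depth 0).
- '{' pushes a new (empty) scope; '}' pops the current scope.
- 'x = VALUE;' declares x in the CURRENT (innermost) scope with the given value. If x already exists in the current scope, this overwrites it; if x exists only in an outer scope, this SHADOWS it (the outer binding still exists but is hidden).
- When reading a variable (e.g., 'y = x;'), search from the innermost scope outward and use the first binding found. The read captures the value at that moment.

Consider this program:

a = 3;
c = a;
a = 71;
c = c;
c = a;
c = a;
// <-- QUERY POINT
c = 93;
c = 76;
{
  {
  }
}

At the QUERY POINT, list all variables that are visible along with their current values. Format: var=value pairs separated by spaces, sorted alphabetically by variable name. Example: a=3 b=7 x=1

Step 1: declare a=3 at depth 0
Step 2: declare c=(read a)=3 at depth 0
Step 3: declare a=71 at depth 0
Step 4: declare c=(read c)=3 at depth 0
Step 5: declare c=(read a)=71 at depth 0
Step 6: declare c=(read a)=71 at depth 0
Visible at query point: a=71 c=71

Answer: a=71 c=71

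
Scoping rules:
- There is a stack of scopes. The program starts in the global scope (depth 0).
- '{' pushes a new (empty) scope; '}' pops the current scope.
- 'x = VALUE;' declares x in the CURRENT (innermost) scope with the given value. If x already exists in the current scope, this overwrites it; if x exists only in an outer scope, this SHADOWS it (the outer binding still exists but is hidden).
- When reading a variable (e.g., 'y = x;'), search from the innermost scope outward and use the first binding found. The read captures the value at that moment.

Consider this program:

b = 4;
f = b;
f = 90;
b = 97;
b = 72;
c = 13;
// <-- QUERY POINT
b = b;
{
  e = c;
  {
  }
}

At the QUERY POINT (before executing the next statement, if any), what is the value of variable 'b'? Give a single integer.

Step 1: declare b=4 at depth 0
Step 2: declare f=(read b)=4 at depth 0
Step 3: declare f=90 at depth 0
Step 4: declare b=97 at depth 0
Step 5: declare b=72 at depth 0
Step 6: declare c=13 at depth 0
Visible at query point: b=72 c=13 f=90

Answer: 72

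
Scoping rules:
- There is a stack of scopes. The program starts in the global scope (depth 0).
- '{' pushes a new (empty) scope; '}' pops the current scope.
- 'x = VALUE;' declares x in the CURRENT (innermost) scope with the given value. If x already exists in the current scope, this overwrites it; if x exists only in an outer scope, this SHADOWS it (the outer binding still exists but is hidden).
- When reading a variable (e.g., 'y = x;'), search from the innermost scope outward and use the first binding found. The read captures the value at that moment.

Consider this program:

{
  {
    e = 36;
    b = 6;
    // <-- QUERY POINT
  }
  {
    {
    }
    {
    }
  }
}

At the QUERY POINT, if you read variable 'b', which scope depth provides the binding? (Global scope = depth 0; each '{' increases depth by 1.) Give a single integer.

Answer: 2

Derivation:
Step 1: enter scope (depth=1)
Step 2: enter scope (depth=2)
Step 3: declare e=36 at depth 2
Step 4: declare b=6 at depth 2
Visible at query point: b=6 e=36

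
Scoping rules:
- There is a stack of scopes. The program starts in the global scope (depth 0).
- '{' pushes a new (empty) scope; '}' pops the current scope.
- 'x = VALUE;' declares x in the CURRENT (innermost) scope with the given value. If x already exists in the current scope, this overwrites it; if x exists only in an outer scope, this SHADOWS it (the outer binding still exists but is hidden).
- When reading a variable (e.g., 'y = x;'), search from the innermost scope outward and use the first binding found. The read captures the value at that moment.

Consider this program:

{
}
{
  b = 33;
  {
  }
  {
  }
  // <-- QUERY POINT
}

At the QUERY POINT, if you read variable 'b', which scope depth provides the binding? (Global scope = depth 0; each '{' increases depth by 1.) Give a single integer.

Step 1: enter scope (depth=1)
Step 2: exit scope (depth=0)
Step 3: enter scope (depth=1)
Step 4: declare b=33 at depth 1
Step 5: enter scope (depth=2)
Step 6: exit scope (depth=1)
Step 7: enter scope (depth=2)
Step 8: exit scope (depth=1)
Visible at query point: b=33

Answer: 1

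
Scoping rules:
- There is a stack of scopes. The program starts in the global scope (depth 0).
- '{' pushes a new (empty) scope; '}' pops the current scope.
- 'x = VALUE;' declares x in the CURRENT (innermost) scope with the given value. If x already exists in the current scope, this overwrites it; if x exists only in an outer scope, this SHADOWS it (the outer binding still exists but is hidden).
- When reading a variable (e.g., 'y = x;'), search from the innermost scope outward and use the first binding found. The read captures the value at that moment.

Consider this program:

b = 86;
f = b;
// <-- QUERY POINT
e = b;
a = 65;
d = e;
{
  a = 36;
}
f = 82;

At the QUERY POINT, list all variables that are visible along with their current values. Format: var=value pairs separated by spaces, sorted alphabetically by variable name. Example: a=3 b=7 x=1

Answer: b=86 f=86

Derivation:
Step 1: declare b=86 at depth 0
Step 2: declare f=(read b)=86 at depth 0
Visible at query point: b=86 f=86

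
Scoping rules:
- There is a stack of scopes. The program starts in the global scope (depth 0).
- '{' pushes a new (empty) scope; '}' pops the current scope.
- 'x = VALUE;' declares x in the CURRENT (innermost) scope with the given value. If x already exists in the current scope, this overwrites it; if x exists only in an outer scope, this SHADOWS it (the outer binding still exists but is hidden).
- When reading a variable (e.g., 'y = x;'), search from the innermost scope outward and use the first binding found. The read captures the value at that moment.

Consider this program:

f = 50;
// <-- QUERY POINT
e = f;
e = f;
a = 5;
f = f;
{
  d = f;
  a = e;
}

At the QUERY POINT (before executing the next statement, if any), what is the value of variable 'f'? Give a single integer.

Step 1: declare f=50 at depth 0
Visible at query point: f=50

Answer: 50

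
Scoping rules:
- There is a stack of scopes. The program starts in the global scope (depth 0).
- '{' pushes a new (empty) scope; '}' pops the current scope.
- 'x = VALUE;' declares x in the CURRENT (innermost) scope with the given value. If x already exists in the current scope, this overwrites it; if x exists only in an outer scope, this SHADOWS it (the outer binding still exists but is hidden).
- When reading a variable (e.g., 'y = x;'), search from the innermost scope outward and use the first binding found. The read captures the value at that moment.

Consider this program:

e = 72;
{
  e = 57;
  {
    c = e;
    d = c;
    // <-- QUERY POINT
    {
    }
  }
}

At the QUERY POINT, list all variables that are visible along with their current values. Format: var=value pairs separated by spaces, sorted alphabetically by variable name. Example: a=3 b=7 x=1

Answer: c=57 d=57 e=57

Derivation:
Step 1: declare e=72 at depth 0
Step 2: enter scope (depth=1)
Step 3: declare e=57 at depth 1
Step 4: enter scope (depth=2)
Step 5: declare c=(read e)=57 at depth 2
Step 6: declare d=(read c)=57 at depth 2
Visible at query point: c=57 d=57 e=57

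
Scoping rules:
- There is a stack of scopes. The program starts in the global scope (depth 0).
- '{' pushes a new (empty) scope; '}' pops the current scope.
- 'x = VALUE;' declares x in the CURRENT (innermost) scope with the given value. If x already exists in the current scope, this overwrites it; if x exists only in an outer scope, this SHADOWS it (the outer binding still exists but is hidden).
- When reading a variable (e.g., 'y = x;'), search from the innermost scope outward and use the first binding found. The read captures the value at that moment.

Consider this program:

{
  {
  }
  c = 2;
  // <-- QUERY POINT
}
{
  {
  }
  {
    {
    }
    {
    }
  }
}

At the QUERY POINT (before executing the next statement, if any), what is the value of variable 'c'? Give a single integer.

Answer: 2

Derivation:
Step 1: enter scope (depth=1)
Step 2: enter scope (depth=2)
Step 3: exit scope (depth=1)
Step 4: declare c=2 at depth 1
Visible at query point: c=2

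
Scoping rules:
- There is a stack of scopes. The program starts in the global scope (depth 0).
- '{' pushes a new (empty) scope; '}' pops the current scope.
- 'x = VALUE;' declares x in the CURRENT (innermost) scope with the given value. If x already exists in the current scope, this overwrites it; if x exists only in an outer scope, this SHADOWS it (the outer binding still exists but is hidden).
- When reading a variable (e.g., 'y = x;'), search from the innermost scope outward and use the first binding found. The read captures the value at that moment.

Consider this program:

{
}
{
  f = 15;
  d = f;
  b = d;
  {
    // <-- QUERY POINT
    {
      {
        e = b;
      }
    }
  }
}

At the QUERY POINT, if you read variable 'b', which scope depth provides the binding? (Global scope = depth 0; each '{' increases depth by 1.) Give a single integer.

Answer: 1

Derivation:
Step 1: enter scope (depth=1)
Step 2: exit scope (depth=0)
Step 3: enter scope (depth=1)
Step 4: declare f=15 at depth 1
Step 5: declare d=(read f)=15 at depth 1
Step 6: declare b=(read d)=15 at depth 1
Step 7: enter scope (depth=2)
Visible at query point: b=15 d=15 f=15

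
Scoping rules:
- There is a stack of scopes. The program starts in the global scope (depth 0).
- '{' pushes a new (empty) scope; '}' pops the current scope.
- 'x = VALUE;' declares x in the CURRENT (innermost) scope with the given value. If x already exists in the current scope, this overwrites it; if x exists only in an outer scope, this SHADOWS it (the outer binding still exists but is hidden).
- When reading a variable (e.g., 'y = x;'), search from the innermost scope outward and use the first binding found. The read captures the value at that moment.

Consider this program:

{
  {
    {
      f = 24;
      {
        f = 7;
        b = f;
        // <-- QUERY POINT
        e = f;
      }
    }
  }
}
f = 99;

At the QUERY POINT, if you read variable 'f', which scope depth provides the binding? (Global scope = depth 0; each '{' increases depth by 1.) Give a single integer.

Step 1: enter scope (depth=1)
Step 2: enter scope (depth=2)
Step 3: enter scope (depth=3)
Step 4: declare f=24 at depth 3
Step 5: enter scope (depth=4)
Step 6: declare f=7 at depth 4
Step 7: declare b=(read f)=7 at depth 4
Visible at query point: b=7 f=7

Answer: 4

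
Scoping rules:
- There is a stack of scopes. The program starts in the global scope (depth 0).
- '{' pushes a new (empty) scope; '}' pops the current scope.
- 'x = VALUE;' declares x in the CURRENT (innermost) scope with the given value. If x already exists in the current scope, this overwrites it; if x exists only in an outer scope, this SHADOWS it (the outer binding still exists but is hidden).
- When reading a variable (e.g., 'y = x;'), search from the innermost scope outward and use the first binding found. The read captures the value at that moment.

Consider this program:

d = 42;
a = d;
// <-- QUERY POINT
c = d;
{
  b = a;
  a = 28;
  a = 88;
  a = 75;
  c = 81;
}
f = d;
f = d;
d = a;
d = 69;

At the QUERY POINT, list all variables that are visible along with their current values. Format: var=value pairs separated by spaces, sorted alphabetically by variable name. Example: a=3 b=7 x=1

Answer: a=42 d=42

Derivation:
Step 1: declare d=42 at depth 0
Step 2: declare a=(read d)=42 at depth 0
Visible at query point: a=42 d=42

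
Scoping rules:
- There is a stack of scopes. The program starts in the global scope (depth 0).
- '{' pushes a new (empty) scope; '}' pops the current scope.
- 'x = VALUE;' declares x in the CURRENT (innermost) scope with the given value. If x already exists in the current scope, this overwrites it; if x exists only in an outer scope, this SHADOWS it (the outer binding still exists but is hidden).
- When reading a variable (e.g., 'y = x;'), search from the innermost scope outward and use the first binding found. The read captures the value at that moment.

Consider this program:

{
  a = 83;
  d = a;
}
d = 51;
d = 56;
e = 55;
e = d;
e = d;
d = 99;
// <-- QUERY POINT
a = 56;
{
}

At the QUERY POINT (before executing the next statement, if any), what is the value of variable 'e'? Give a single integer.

Answer: 56

Derivation:
Step 1: enter scope (depth=1)
Step 2: declare a=83 at depth 1
Step 3: declare d=(read a)=83 at depth 1
Step 4: exit scope (depth=0)
Step 5: declare d=51 at depth 0
Step 6: declare d=56 at depth 0
Step 7: declare e=55 at depth 0
Step 8: declare e=(read d)=56 at depth 0
Step 9: declare e=(read d)=56 at depth 0
Step 10: declare d=99 at depth 0
Visible at query point: d=99 e=56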